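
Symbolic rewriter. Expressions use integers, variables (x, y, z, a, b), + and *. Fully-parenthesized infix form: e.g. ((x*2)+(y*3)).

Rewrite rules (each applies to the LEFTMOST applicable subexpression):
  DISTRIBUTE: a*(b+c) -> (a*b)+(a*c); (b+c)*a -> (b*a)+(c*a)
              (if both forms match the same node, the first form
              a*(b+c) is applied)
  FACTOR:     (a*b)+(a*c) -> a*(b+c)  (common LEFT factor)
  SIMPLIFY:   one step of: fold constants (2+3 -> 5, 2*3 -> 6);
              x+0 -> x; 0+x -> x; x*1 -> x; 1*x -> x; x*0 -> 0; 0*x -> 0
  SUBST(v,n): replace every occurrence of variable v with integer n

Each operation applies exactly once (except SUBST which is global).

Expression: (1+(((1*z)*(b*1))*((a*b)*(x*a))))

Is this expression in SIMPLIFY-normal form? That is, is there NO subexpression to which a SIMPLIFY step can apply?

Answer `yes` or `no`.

Expression: (1+(((1*z)*(b*1))*((a*b)*(x*a))))
Scanning for simplifiable subexpressions (pre-order)...
  at root: (1+(((1*z)*(b*1))*((a*b)*(x*a)))) (not simplifiable)
  at R: (((1*z)*(b*1))*((a*b)*(x*a))) (not simplifiable)
  at RL: ((1*z)*(b*1)) (not simplifiable)
  at RLL: (1*z) (SIMPLIFIABLE)
  at RLR: (b*1) (SIMPLIFIABLE)
  at RR: ((a*b)*(x*a)) (not simplifiable)
  at RRL: (a*b) (not simplifiable)
  at RRR: (x*a) (not simplifiable)
Found simplifiable subexpr at path RLL: (1*z)
One SIMPLIFY step would give: (1+((z*(b*1))*((a*b)*(x*a))))
-> NOT in normal form.

Answer: no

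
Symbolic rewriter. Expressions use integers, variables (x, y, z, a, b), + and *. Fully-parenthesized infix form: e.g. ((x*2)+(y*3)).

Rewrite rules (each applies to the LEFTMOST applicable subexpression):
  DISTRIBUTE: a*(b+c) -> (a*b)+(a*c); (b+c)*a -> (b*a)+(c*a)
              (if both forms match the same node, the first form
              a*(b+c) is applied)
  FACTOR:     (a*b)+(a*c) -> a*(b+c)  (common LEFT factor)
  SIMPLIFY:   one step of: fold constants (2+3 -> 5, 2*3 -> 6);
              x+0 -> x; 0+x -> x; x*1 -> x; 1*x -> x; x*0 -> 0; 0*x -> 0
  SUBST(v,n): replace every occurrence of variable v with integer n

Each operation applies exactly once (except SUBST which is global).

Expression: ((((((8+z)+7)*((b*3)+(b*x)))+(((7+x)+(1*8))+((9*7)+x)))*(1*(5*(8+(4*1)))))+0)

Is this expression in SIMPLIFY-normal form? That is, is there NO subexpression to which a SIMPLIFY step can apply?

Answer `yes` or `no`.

Expression: ((((((8+z)+7)*((b*3)+(b*x)))+(((7+x)+(1*8))+((9*7)+x)))*(1*(5*(8+(4*1)))))+0)
Scanning for simplifiable subexpressions (pre-order)...
  at root: ((((((8+z)+7)*((b*3)+(b*x)))+(((7+x)+(1*8))+((9*7)+x)))*(1*(5*(8+(4*1)))))+0) (SIMPLIFIABLE)
  at L: (((((8+z)+7)*((b*3)+(b*x)))+(((7+x)+(1*8))+((9*7)+x)))*(1*(5*(8+(4*1))))) (not simplifiable)
  at LL: ((((8+z)+7)*((b*3)+(b*x)))+(((7+x)+(1*8))+((9*7)+x))) (not simplifiable)
  at LLL: (((8+z)+7)*((b*3)+(b*x))) (not simplifiable)
  at LLLL: ((8+z)+7) (not simplifiable)
  at LLLLL: (8+z) (not simplifiable)
  at LLLR: ((b*3)+(b*x)) (not simplifiable)
  at LLLRL: (b*3) (not simplifiable)
  at LLLRR: (b*x) (not simplifiable)
  at LLR: (((7+x)+(1*8))+((9*7)+x)) (not simplifiable)
  at LLRL: ((7+x)+(1*8)) (not simplifiable)
  at LLRLL: (7+x) (not simplifiable)
  at LLRLR: (1*8) (SIMPLIFIABLE)
  at LLRR: ((9*7)+x) (not simplifiable)
  at LLRRL: (9*7) (SIMPLIFIABLE)
  at LR: (1*(5*(8+(4*1)))) (SIMPLIFIABLE)
  at LRR: (5*(8+(4*1))) (not simplifiable)
  at LRRR: (8+(4*1)) (not simplifiable)
  at LRRRR: (4*1) (SIMPLIFIABLE)
Found simplifiable subexpr at path root: ((((((8+z)+7)*((b*3)+(b*x)))+(((7+x)+(1*8))+((9*7)+x)))*(1*(5*(8+(4*1)))))+0)
One SIMPLIFY step would give: (((((8+z)+7)*((b*3)+(b*x)))+(((7+x)+(1*8))+((9*7)+x)))*(1*(5*(8+(4*1)))))
-> NOT in normal form.

Answer: no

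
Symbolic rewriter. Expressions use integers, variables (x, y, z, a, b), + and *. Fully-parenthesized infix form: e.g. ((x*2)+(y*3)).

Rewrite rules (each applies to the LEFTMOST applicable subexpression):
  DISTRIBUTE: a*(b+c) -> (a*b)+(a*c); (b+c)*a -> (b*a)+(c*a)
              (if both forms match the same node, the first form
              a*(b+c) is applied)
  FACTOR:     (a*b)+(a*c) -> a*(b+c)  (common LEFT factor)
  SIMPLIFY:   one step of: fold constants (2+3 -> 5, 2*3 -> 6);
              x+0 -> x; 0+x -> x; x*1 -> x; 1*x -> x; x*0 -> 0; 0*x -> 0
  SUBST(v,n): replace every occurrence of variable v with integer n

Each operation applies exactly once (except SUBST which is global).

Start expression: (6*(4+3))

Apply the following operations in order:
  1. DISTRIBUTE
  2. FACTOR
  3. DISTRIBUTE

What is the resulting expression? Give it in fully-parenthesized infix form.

Answer: ((6*4)+(6*3))

Derivation:
Start: (6*(4+3))
Apply DISTRIBUTE at root (target: (6*(4+3))): (6*(4+3)) -> ((6*4)+(6*3))
Apply FACTOR at root (target: ((6*4)+(6*3))): ((6*4)+(6*3)) -> (6*(4+3))
Apply DISTRIBUTE at root (target: (6*(4+3))): (6*(4+3)) -> ((6*4)+(6*3))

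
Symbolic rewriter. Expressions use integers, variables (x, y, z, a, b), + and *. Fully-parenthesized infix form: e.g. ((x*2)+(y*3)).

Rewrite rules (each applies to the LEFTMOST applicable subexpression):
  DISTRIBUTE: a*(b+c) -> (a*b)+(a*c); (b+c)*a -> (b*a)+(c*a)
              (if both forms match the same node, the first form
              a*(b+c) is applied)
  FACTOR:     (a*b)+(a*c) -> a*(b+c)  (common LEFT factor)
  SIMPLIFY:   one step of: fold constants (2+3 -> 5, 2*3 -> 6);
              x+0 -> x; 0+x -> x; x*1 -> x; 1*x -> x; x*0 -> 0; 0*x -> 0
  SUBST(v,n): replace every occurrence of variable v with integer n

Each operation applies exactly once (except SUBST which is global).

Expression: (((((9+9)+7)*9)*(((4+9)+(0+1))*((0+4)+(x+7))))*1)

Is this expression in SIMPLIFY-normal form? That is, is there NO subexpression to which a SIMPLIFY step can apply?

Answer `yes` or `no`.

Answer: no

Derivation:
Expression: (((((9+9)+7)*9)*(((4+9)+(0+1))*((0+4)+(x+7))))*1)
Scanning for simplifiable subexpressions (pre-order)...
  at root: (((((9+9)+7)*9)*(((4+9)+(0+1))*((0+4)+(x+7))))*1) (SIMPLIFIABLE)
  at L: ((((9+9)+7)*9)*(((4+9)+(0+1))*((0+4)+(x+7)))) (not simplifiable)
  at LL: (((9+9)+7)*9) (not simplifiable)
  at LLL: ((9+9)+7) (not simplifiable)
  at LLLL: (9+9) (SIMPLIFIABLE)
  at LR: (((4+9)+(0+1))*((0+4)+(x+7))) (not simplifiable)
  at LRL: ((4+9)+(0+1)) (not simplifiable)
  at LRLL: (4+9) (SIMPLIFIABLE)
  at LRLR: (0+1) (SIMPLIFIABLE)
  at LRR: ((0+4)+(x+7)) (not simplifiable)
  at LRRL: (0+4) (SIMPLIFIABLE)
  at LRRR: (x+7) (not simplifiable)
Found simplifiable subexpr at path root: (((((9+9)+7)*9)*(((4+9)+(0+1))*((0+4)+(x+7))))*1)
One SIMPLIFY step would give: ((((9+9)+7)*9)*(((4+9)+(0+1))*((0+4)+(x+7))))
-> NOT in normal form.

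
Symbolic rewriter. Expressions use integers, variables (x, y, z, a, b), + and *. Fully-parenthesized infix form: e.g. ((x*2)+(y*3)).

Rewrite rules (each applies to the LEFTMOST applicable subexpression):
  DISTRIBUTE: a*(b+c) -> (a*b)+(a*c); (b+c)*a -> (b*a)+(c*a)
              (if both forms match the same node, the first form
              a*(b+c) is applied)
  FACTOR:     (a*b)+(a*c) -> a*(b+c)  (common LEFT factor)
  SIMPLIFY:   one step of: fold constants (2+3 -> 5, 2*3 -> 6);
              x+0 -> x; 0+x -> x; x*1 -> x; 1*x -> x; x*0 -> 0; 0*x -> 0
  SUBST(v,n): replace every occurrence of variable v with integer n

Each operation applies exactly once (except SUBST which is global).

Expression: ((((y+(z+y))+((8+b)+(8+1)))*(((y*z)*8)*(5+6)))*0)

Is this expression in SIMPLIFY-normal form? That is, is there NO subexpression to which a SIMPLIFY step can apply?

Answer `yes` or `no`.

Expression: ((((y+(z+y))+((8+b)+(8+1)))*(((y*z)*8)*(5+6)))*0)
Scanning for simplifiable subexpressions (pre-order)...
  at root: ((((y+(z+y))+((8+b)+(8+1)))*(((y*z)*8)*(5+6)))*0) (SIMPLIFIABLE)
  at L: (((y+(z+y))+((8+b)+(8+1)))*(((y*z)*8)*(5+6))) (not simplifiable)
  at LL: ((y+(z+y))+((8+b)+(8+1))) (not simplifiable)
  at LLL: (y+(z+y)) (not simplifiable)
  at LLLR: (z+y) (not simplifiable)
  at LLR: ((8+b)+(8+1)) (not simplifiable)
  at LLRL: (8+b) (not simplifiable)
  at LLRR: (8+1) (SIMPLIFIABLE)
  at LR: (((y*z)*8)*(5+6)) (not simplifiable)
  at LRL: ((y*z)*8) (not simplifiable)
  at LRLL: (y*z) (not simplifiable)
  at LRR: (5+6) (SIMPLIFIABLE)
Found simplifiable subexpr at path root: ((((y+(z+y))+((8+b)+(8+1)))*(((y*z)*8)*(5+6)))*0)
One SIMPLIFY step would give: 0
-> NOT in normal form.

Answer: no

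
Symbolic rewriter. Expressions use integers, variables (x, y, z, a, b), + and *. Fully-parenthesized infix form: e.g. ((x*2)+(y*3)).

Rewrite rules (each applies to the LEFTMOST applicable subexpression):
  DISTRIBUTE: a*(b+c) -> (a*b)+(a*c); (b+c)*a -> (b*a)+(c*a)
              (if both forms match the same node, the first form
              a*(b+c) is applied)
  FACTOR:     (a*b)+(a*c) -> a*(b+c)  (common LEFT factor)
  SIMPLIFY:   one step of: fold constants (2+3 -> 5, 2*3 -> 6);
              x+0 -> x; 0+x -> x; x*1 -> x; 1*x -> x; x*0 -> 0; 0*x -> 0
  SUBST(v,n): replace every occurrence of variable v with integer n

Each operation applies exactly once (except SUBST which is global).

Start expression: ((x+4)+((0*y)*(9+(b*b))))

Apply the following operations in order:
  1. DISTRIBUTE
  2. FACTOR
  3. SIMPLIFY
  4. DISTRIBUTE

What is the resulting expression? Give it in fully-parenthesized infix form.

Start: ((x+4)+((0*y)*(9+(b*b))))
Apply DISTRIBUTE at R (target: ((0*y)*(9+(b*b)))): ((x+4)+((0*y)*(9+(b*b)))) -> ((x+4)+(((0*y)*9)+((0*y)*(b*b))))
Apply FACTOR at R (target: (((0*y)*9)+((0*y)*(b*b)))): ((x+4)+(((0*y)*9)+((0*y)*(b*b)))) -> ((x+4)+((0*y)*(9+(b*b))))
Apply SIMPLIFY at RL (target: (0*y)): ((x+4)+((0*y)*(9+(b*b)))) -> ((x+4)+(0*(9+(b*b))))
Apply DISTRIBUTE at R (target: (0*(9+(b*b)))): ((x+4)+(0*(9+(b*b)))) -> ((x+4)+((0*9)+(0*(b*b))))

Answer: ((x+4)+((0*9)+(0*(b*b))))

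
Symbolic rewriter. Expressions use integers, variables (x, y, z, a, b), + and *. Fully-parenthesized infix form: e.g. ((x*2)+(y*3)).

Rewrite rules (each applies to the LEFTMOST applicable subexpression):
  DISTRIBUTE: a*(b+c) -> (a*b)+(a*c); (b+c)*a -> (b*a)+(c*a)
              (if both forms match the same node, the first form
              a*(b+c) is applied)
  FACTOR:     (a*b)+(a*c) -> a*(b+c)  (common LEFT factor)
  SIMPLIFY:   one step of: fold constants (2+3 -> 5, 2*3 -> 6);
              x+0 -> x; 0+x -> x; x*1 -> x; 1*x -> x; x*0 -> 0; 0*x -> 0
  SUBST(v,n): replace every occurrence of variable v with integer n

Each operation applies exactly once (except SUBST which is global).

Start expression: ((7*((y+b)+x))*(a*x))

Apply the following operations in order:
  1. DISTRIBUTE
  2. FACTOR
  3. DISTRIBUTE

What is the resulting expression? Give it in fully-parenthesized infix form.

Answer: (((7*(y+b))+(7*x))*(a*x))

Derivation:
Start: ((7*((y+b)+x))*(a*x))
Apply DISTRIBUTE at L (target: (7*((y+b)+x))): ((7*((y+b)+x))*(a*x)) -> (((7*(y+b))+(7*x))*(a*x))
Apply FACTOR at L (target: ((7*(y+b))+(7*x))): (((7*(y+b))+(7*x))*(a*x)) -> ((7*((y+b)+x))*(a*x))
Apply DISTRIBUTE at L (target: (7*((y+b)+x))): ((7*((y+b)+x))*(a*x)) -> (((7*(y+b))+(7*x))*(a*x))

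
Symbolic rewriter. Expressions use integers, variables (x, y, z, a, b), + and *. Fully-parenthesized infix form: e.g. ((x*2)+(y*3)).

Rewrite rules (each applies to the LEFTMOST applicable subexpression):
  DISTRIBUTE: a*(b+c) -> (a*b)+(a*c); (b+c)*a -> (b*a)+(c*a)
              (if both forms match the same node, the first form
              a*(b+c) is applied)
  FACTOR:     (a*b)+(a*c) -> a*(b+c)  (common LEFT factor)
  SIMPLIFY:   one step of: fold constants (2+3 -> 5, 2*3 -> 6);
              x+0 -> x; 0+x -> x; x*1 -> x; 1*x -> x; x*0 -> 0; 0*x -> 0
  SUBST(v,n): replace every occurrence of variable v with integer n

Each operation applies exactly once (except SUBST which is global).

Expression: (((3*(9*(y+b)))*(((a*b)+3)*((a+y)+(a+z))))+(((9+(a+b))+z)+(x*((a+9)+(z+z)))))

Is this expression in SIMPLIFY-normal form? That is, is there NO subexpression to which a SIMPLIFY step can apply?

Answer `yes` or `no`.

Expression: (((3*(9*(y+b)))*(((a*b)+3)*((a+y)+(a+z))))+(((9+(a+b))+z)+(x*((a+9)+(z+z)))))
Scanning for simplifiable subexpressions (pre-order)...
  at root: (((3*(9*(y+b)))*(((a*b)+3)*((a+y)+(a+z))))+(((9+(a+b))+z)+(x*((a+9)+(z+z))))) (not simplifiable)
  at L: ((3*(9*(y+b)))*(((a*b)+3)*((a+y)+(a+z)))) (not simplifiable)
  at LL: (3*(9*(y+b))) (not simplifiable)
  at LLR: (9*(y+b)) (not simplifiable)
  at LLRR: (y+b) (not simplifiable)
  at LR: (((a*b)+3)*((a+y)+(a+z))) (not simplifiable)
  at LRL: ((a*b)+3) (not simplifiable)
  at LRLL: (a*b) (not simplifiable)
  at LRR: ((a+y)+(a+z)) (not simplifiable)
  at LRRL: (a+y) (not simplifiable)
  at LRRR: (a+z) (not simplifiable)
  at R: (((9+(a+b))+z)+(x*((a+9)+(z+z)))) (not simplifiable)
  at RL: ((9+(a+b))+z) (not simplifiable)
  at RLL: (9+(a+b)) (not simplifiable)
  at RLLR: (a+b) (not simplifiable)
  at RR: (x*((a+9)+(z+z))) (not simplifiable)
  at RRR: ((a+9)+(z+z)) (not simplifiable)
  at RRRL: (a+9) (not simplifiable)
  at RRRR: (z+z) (not simplifiable)
Result: no simplifiable subexpression found -> normal form.

Answer: yes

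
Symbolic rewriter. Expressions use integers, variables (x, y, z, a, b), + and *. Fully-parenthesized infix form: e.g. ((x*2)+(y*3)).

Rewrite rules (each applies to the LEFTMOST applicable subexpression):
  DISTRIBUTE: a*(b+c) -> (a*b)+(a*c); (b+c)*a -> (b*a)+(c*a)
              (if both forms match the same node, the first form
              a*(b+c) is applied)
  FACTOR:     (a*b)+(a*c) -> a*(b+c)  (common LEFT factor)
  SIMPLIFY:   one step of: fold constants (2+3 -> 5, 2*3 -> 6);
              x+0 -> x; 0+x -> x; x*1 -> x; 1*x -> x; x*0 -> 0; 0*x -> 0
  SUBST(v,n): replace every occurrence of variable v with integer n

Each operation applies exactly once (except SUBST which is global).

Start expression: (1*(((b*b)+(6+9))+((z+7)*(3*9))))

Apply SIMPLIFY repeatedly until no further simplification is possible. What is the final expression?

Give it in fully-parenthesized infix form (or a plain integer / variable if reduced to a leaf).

Start: (1*(((b*b)+(6+9))+((z+7)*(3*9))))
Step 1: at root: (1*(((b*b)+(6+9))+((z+7)*(3*9)))) -> (((b*b)+(6+9))+((z+7)*(3*9))); overall: (1*(((b*b)+(6+9))+((z+7)*(3*9)))) -> (((b*b)+(6+9))+((z+7)*(3*9)))
Step 2: at LR: (6+9) -> 15; overall: (((b*b)+(6+9))+((z+7)*(3*9))) -> (((b*b)+15)+((z+7)*(3*9)))
Step 3: at RR: (3*9) -> 27; overall: (((b*b)+15)+((z+7)*(3*9))) -> (((b*b)+15)+((z+7)*27))
Fixed point: (((b*b)+15)+((z+7)*27))

Answer: (((b*b)+15)+((z+7)*27))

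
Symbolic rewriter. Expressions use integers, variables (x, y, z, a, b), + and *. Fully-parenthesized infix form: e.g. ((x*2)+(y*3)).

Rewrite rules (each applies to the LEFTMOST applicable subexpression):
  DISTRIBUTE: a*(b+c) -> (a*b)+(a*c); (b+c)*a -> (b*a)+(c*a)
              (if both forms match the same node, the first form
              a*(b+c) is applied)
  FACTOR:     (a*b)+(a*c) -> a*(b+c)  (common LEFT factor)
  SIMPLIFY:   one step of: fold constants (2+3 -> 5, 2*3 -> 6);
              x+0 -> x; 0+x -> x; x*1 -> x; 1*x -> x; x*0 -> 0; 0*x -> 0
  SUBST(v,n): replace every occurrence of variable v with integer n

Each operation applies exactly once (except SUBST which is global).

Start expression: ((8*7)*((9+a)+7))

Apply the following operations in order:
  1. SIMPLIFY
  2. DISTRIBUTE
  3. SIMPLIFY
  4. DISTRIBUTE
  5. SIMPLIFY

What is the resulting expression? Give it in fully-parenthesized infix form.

Answer: ((504+(56*a))+392)

Derivation:
Start: ((8*7)*((9+a)+7))
Apply SIMPLIFY at L (target: (8*7)): ((8*7)*((9+a)+7)) -> (56*((9+a)+7))
Apply DISTRIBUTE at root (target: (56*((9+a)+7))): (56*((9+a)+7)) -> ((56*(9+a))+(56*7))
Apply SIMPLIFY at R (target: (56*7)): ((56*(9+a))+(56*7)) -> ((56*(9+a))+392)
Apply DISTRIBUTE at L (target: (56*(9+a))): ((56*(9+a))+392) -> (((56*9)+(56*a))+392)
Apply SIMPLIFY at LL (target: (56*9)): (((56*9)+(56*a))+392) -> ((504+(56*a))+392)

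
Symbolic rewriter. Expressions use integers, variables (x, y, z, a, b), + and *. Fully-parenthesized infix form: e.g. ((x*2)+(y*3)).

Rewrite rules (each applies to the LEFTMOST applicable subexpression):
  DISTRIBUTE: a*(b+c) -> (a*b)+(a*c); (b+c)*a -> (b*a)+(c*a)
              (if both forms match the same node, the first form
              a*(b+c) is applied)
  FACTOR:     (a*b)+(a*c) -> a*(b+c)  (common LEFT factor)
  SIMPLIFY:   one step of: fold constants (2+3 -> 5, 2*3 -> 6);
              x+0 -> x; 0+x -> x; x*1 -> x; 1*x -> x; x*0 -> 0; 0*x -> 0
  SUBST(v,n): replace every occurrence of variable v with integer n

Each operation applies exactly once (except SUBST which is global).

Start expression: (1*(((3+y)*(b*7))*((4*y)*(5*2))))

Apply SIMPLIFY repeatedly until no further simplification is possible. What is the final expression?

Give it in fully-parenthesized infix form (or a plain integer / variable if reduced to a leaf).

Answer: (((3+y)*(b*7))*((4*y)*10))

Derivation:
Start: (1*(((3+y)*(b*7))*((4*y)*(5*2))))
Step 1: at root: (1*(((3+y)*(b*7))*((4*y)*(5*2)))) -> (((3+y)*(b*7))*((4*y)*(5*2))); overall: (1*(((3+y)*(b*7))*((4*y)*(5*2)))) -> (((3+y)*(b*7))*((4*y)*(5*2)))
Step 2: at RR: (5*2) -> 10; overall: (((3+y)*(b*7))*((4*y)*(5*2))) -> (((3+y)*(b*7))*((4*y)*10))
Fixed point: (((3+y)*(b*7))*((4*y)*10))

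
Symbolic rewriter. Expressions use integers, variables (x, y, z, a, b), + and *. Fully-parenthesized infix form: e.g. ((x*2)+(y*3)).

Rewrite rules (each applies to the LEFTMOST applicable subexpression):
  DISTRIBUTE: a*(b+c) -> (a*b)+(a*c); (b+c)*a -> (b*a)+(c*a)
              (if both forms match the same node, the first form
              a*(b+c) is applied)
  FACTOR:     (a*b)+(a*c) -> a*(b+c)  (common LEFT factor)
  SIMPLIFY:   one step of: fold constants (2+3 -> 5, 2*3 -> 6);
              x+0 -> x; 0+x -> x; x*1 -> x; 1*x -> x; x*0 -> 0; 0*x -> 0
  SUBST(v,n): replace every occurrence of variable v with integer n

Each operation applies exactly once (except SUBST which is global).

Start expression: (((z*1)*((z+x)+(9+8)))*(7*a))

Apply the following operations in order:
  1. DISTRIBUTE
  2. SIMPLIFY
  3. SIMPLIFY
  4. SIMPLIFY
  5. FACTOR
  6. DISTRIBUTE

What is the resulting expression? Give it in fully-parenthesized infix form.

Answer: (((z*(z+x))+(z*17))*(7*a))

Derivation:
Start: (((z*1)*((z+x)+(9+8)))*(7*a))
Apply DISTRIBUTE at L (target: ((z*1)*((z+x)+(9+8)))): (((z*1)*((z+x)+(9+8)))*(7*a)) -> ((((z*1)*(z+x))+((z*1)*(9+8)))*(7*a))
Apply SIMPLIFY at LLL (target: (z*1)): ((((z*1)*(z+x))+((z*1)*(9+8)))*(7*a)) -> (((z*(z+x))+((z*1)*(9+8)))*(7*a))
Apply SIMPLIFY at LRL (target: (z*1)): (((z*(z+x))+((z*1)*(9+8)))*(7*a)) -> (((z*(z+x))+(z*(9+8)))*(7*a))
Apply SIMPLIFY at LRR (target: (9+8)): (((z*(z+x))+(z*(9+8)))*(7*a)) -> (((z*(z+x))+(z*17))*(7*a))
Apply FACTOR at L (target: ((z*(z+x))+(z*17))): (((z*(z+x))+(z*17))*(7*a)) -> ((z*((z+x)+17))*(7*a))
Apply DISTRIBUTE at L (target: (z*((z+x)+17))): ((z*((z+x)+17))*(7*a)) -> (((z*(z+x))+(z*17))*(7*a))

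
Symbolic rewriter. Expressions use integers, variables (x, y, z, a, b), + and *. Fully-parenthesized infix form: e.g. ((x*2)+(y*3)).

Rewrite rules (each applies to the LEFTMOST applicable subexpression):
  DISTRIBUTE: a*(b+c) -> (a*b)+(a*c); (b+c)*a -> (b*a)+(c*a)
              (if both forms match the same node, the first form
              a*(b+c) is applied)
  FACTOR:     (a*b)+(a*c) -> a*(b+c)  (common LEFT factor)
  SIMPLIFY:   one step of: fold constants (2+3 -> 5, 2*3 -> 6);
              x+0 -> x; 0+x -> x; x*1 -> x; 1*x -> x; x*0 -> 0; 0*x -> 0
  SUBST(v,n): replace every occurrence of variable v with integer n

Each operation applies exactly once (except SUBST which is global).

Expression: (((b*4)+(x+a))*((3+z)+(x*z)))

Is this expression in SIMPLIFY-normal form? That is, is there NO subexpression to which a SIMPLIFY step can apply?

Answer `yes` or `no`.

Expression: (((b*4)+(x+a))*((3+z)+(x*z)))
Scanning for simplifiable subexpressions (pre-order)...
  at root: (((b*4)+(x+a))*((3+z)+(x*z))) (not simplifiable)
  at L: ((b*4)+(x+a)) (not simplifiable)
  at LL: (b*4) (not simplifiable)
  at LR: (x+a) (not simplifiable)
  at R: ((3+z)+(x*z)) (not simplifiable)
  at RL: (3+z) (not simplifiable)
  at RR: (x*z) (not simplifiable)
Result: no simplifiable subexpression found -> normal form.

Answer: yes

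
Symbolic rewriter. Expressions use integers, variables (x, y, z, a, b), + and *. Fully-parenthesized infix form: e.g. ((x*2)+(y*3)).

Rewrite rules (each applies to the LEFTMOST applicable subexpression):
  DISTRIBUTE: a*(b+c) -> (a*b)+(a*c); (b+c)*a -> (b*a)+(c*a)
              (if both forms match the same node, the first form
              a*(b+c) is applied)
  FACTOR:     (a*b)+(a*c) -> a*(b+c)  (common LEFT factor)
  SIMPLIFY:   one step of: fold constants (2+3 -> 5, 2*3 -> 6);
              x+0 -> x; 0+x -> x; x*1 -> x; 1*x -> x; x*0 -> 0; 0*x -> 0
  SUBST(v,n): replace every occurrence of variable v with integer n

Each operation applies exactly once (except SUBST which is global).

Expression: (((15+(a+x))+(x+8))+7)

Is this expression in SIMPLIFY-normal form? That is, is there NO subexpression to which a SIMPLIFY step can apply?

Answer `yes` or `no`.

Answer: yes

Derivation:
Expression: (((15+(a+x))+(x+8))+7)
Scanning for simplifiable subexpressions (pre-order)...
  at root: (((15+(a+x))+(x+8))+7) (not simplifiable)
  at L: ((15+(a+x))+(x+8)) (not simplifiable)
  at LL: (15+(a+x)) (not simplifiable)
  at LLR: (a+x) (not simplifiable)
  at LR: (x+8) (not simplifiable)
Result: no simplifiable subexpression found -> normal form.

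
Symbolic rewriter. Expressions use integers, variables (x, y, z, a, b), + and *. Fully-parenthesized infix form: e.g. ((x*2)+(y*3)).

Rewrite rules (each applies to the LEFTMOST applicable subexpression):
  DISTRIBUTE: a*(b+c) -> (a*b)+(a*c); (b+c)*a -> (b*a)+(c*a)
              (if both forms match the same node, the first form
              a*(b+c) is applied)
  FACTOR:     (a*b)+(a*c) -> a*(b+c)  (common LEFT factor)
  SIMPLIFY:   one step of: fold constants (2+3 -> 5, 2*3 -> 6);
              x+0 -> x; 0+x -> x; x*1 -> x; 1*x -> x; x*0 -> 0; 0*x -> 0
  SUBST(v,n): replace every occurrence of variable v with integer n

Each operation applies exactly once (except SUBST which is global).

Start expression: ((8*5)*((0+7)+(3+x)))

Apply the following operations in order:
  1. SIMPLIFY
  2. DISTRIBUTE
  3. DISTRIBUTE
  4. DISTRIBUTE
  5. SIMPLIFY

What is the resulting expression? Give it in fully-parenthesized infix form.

Start: ((8*5)*((0+7)+(3+x)))
Apply SIMPLIFY at L (target: (8*5)): ((8*5)*((0+7)+(3+x))) -> (40*((0+7)+(3+x)))
Apply DISTRIBUTE at root (target: (40*((0+7)+(3+x)))): (40*((0+7)+(3+x))) -> ((40*(0+7))+(40*(3+x)))
Apply DISTRIBUTE at L (target: (40*(0+7))): ((40*(0+7))+(40*(3+x))) -> (((40*0)+(40*7))+(40*(3+x)))
Apply DISTRIBUTE at R (target: (40*(3+x))): (((40*0)+(40*7))+(40*(3+x))) -> (((40*0)+(40*7))+((40*3)+(40*x)))
Apply SIMPLIFY at LL (target: (40*0)): (((40*0)+(40*7))+((40*3)+(40*x))) -> ((0+(40*7))+((40*3)+(40*x)))

Answer: ((0+(40*7))+((40*3)+(40*x)))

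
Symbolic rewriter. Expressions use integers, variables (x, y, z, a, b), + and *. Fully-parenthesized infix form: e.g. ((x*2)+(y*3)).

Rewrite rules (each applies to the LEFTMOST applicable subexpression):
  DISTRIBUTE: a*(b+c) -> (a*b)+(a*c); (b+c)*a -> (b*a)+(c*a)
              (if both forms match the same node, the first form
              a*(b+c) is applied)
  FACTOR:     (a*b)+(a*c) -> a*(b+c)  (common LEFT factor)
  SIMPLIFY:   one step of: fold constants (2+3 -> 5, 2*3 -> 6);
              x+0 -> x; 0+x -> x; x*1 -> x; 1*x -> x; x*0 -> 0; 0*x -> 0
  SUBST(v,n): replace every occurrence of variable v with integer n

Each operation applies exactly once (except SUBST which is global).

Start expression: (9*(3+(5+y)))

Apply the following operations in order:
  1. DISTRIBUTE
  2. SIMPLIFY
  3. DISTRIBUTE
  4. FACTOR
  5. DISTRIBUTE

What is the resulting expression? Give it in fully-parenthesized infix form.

Answer: (27+((9*5)+(9*y)))

Derivation:
Start: (9*(3+(5+y)))
Apply DISTRIBUTE at root (target: (9*(3+(5+y)))): (9*(3+(5+y))) -> ((9*3)+(9*(5+y)))
Apply SIMPLIFY at L (target: (9*3)): ((9*3)+(9*(5+y))) -> (27+(9*(5+y)))
Apply DISTRIBUTE at R (target: (9*(5+y))): (27+(9*(5+y))) -> (27+((9*5)+(9*y)))
Apply FACTOR at R (target: ((9*5)+(9*y))): (27+((9*5)+(9*y))) -> (27+(9*(5+y)))
Apply DISTRIBUTE at R (target: (9*(5+y))): (27+(9*(5+y))) -> (27+((9*5)+(9*y)))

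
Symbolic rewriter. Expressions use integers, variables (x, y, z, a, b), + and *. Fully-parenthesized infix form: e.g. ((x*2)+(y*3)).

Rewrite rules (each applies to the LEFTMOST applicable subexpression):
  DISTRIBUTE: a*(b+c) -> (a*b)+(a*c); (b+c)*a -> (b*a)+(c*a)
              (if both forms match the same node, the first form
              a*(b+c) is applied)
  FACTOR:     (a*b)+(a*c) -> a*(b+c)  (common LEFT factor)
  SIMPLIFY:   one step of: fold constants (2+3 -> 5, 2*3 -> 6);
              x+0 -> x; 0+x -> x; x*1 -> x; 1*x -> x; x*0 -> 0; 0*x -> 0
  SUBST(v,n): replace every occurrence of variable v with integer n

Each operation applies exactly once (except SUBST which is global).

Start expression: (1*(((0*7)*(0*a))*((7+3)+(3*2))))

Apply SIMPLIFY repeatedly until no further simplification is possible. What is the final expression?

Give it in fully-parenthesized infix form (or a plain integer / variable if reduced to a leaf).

Start: (1*(((0*7)*(0*a))*((7+3)+(3*2))))
Step 1: at root: (1*(((0*7)*(0*a))*((7+3)+(3*2)))) -> (((0*7)*(0*a))*((7+3)+(3*2))); overall: (1*(((0*7)*(0*a))*((7+3)+(3*2)))) -> (((0*7)*(0*a))*((7+3)+(3*2)))
Step 2: at LL: (0*7) -> 0; overall: (((0*7)*(0*a))*((7+3)+(3*2))) -> ((0*(0*a))*((7+3)+(3*2)))
Step 3: at L: (0*(0*a)) -> 0; overall: ((0*(0*a))*((7+3)+(3*2))) -> (0*((7+3)+(3*2)))
Step 4: at root: (0*((7+3)+(3*2))) -> 0; overall: (0*((7+3)+(3*2))) -> 0
Fixed point: 0

Answer: 0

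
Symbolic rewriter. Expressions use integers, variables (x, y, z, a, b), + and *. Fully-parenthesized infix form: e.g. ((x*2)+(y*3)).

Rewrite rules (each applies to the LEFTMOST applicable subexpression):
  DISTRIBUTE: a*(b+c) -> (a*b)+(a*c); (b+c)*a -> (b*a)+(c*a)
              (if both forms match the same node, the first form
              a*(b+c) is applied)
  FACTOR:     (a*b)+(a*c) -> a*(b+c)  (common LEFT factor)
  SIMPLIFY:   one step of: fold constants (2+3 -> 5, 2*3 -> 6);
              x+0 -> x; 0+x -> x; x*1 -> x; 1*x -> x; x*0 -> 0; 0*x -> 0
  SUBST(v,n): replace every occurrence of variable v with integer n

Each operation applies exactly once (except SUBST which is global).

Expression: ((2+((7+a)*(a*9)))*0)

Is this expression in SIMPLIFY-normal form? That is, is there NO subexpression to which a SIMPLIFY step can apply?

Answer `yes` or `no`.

Answer: no

Derivation:
Expression: ((2+((7+a)*(a*9)))*0)
Scanning for simplifiable subexpressions (pre-order)...
  at root: ((2+((7+a)*(a*9)))*0) (SIMPLIFIABLE)
  at L: (2+((7+a)*(a*9))) (not simplifiable)
  at LR: ((7+a)*(a*9)) (not simplifiable)
  at LRL: (7+a) (not simplifiable)
  at LRR: (a*9) (not simplifiable)
Found simplifiable subexpr at path root: ((2+((7+a)*(a*9)))*0)
One SIMPLIFY step would give: 0
-> NOT in normal form.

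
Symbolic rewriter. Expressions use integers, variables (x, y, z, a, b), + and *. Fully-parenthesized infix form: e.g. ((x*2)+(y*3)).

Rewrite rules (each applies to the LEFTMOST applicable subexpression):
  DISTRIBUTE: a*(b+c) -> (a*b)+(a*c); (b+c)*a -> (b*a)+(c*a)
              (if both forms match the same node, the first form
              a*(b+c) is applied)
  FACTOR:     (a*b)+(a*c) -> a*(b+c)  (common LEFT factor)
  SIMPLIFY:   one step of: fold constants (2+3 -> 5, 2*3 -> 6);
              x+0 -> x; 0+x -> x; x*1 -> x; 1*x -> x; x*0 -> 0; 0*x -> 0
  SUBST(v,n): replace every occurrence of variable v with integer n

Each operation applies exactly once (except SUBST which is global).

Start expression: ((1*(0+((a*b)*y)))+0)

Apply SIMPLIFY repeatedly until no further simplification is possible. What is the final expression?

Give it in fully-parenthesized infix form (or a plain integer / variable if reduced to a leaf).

Answer: ((a*b)*y)

Derivation:
Start: ((1*(0+((a*b)*y)))+0)
Step 1: at root: ((1*(0+((a*b)*y)))+0) -> (1*(0+((a*b)*y))); overall: ((1*(0+((a*b)*y)))+0) -> (1*(0+((a*b)*y)))
Step 2: at root: (1*(0+((a*b)*y))) -> (0+((a*b)*y)); overall: (1*(0+((a*b)*y))) -> (0+((a*b)*y))
Step 3: at root: (0+((a*b)*y)) -> ((a*b)*y); overall: (0+((a*b)*y)) -> ((a*b)*y)
Fixed point: ((a*b)*y)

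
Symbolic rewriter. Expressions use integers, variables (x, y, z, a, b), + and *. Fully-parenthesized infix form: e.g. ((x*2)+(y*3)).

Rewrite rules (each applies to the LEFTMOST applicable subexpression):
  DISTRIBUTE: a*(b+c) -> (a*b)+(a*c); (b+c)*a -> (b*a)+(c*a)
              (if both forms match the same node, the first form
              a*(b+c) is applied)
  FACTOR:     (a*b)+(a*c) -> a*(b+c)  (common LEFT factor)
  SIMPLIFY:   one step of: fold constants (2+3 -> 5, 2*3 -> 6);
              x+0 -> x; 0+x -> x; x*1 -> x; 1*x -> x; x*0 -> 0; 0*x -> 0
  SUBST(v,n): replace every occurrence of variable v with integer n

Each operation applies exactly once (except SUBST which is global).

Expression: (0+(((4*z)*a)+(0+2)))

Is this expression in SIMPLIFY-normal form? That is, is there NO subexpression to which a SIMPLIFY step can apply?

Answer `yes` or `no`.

Answer: no

Derivation:
Expression: (0+(((4*z)*a)+(0+2)))
Scanning for simplifiable subexpressions (pre-order)...
  at root: (0+(((4*z)*a)+(0+2))) (SIMPLIFIABLE)
  at R: (((4*z)*a)+(0+2)) (not simplifiable)
  at RL: ((4*z)*a) (not simplifiable)
  at RLL: (4*z) (not simplifiable)
  at RR: (0+2) (SIMPLIFIABLE)
Found simplifiable subexpr at path root: (0+(((4*z)*a)+(0+2)))
One SIMPLIFY step would give: (((4*z)*a)+(0+2))
-> NOT in normal form.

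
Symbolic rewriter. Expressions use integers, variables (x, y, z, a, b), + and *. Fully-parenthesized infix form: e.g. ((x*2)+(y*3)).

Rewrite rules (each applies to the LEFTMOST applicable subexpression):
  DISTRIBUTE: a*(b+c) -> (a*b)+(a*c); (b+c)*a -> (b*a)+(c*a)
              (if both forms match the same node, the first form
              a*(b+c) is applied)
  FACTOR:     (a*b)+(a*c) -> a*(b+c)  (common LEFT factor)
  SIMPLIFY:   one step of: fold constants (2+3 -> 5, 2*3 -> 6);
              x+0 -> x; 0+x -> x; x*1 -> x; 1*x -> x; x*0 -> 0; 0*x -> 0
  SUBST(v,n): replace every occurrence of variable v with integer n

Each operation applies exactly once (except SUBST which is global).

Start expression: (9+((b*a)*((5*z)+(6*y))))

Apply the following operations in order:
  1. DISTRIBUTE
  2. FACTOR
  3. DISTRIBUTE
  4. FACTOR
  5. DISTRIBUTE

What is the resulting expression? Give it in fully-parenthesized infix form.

Answer: (9+(((b*a)*(5*z))+((b*a)*(6*y))))

Derivation:
Start: (9+((b*a)*((5*z)+(6*y))))
Apply DISTRIBUTE at R (target: ((b*a)*((5*z)+(6*y)))): (9+((b*a)*((5*z)+(6*y)))) -> (9+(((b*a)*(5*z))+((b*a)*(6*y))))
Apply FACTOR at R (target: (((b*a)*(5*z))+((b*a)*(6*y)))): (9+(((b*a)*(5*z))+((b*a)*(6*y)))) -> (9+((b*a)*((5*z)+(6*y))))
Apply DISTRIBUTE at R (target: ((b*a)*((5*z)+(6*y)))): (9+((b*a)*((5*z)+(6*y)))) -> (9+(((b*a)*(5*z))+((b*a)*(6*y))))
Apply FACTOR at R (target: (((b*a)*(5*z))+((b*a)*(6*y)))): (9+(((b*a)*(5*z))+((b*a)*(6*y)))) -> (9+((b*a)*((5*z)+(6*y))))
Apply DISTRIBUTE at R (target: ((b*a)*((5*z)+(6*y)))): (9+((b*a)*((5*z)+(6*y)))) -> (9+(((b*a)*(5*z))+((b*a)*(6*y))))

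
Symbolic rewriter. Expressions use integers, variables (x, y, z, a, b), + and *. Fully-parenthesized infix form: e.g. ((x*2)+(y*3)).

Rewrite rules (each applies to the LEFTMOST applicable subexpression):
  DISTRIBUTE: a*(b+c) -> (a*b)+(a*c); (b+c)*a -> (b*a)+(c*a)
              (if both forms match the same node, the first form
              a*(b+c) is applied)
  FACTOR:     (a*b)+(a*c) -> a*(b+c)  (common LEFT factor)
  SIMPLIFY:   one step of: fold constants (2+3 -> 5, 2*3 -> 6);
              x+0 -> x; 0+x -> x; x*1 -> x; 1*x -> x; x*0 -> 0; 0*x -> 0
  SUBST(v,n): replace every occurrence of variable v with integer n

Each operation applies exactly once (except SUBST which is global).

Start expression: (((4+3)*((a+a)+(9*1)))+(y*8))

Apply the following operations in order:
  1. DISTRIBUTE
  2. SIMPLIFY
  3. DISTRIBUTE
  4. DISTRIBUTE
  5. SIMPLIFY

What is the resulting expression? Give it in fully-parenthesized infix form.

Answer: ((((7*a)+(7*a))+((4*9)+(3*(9*1))))+(y*8))

Derivation:
Start: (((4+3)*((a+a)+(9*1)))+(y*8))
Apply DISTRIBUTE at L (target: ((4+3)*((a+a)+(9*1)))): (((4+3)*((a+a)+(9*1)))+(y*8)) -> ((((4+3)*(a+a))+((4+3)*(9*1)))+(y*8))
Apply SIMPLIFY at LLL (target: (4+3)): ((((4+3)*(a+a))+((4+3)*(9*1)))+(y*8)) -> (((7*(a+a))+((4+3)*(9*1)))+(y*8))
Apply DISTRIBUTE at LL (target: (7*(a+a))): (((7*(a+a))+((4+3)*(9*1)))+(y*8)) -> ((((7*a)+(7*a))+((4+3)*(9*1)))+(y*8))
Apply DISTRIBUTE at LR (target: ((4+3)*(9*1))): ((((7*a)+(7*a))+((4+3)*(9*1)))+(y*8)) -> ((((7*a)+(7*a))+((4*(9*1))+(3*(9*1))))+(y*8))
Apply SIMPLIFY at LRLR (target: (9*1)): ((((7*a)+(7*a))+((4*(9*1))+(3*(9*1))))+(y*8)) -> ((((7*a)+(7*a))+((4*9)+(3*(9*1))))+(y*8))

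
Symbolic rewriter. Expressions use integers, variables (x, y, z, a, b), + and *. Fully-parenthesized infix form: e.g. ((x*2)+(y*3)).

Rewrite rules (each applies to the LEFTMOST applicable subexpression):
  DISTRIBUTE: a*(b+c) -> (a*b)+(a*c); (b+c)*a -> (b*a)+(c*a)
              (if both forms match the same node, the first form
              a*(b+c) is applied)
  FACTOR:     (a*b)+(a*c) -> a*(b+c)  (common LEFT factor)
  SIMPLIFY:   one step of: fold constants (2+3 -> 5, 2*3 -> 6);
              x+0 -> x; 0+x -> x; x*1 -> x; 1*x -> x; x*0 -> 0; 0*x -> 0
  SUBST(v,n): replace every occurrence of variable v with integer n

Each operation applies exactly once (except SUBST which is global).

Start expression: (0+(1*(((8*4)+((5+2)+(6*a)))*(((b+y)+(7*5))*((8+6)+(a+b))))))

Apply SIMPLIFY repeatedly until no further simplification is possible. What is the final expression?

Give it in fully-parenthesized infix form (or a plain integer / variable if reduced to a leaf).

Start: (0+(1*(((8*4)+((5+2)+(6*a)))*(((b+y)+(7*5))*((8+6)+(a+b))))))
Step 1: at root: (0+(1*(((8*4)+((5+2)+(6*a)))*(((b+y)+(7*5))*((8+6)+(a+b)))))) -> (1*(((8*4)+((5+2)+(6*a)))*(((b+y)+(7*5))*((8+6)+(a+b))))); overall: (0+(1*(((8*4)+((5+2)+(6*a)))*(((b+y)+(7*5))*((8+6)+(a+b)))))) -> (1*(((8*4)+((5+2)+(6*a)))*(((b+y)+(7*5))*((8+6)+(a+b)))))
Step 2: at root: (1*(((8*4)+((5+2)+(6*a)))*(((b+y)+(7*5))*((8+6)+(a+b))))) -> (((8*4)+((5+2)+(6*a)))*(((b+y)+(7*5))*((8+6)+(a+b)))); overall: (1*(((8*4)+((5+2)+(6*a)))*(((b+y)+(7*5))*((8+6)+(a+b))))) -> (((8*4)+((5+2)+(6*a)))*(((b+y)+(7*5))*((8+6)+(a+b))))
Step 3: at LL: (8*4) -> 32; overall: (((8*4)+((5+2)+(6*a)))*(((b+y)+(7*5))*((8+6)+(a+b)))) -> ((32+((5+2)+(6*a)))*(((b+y)+(7*5))*((8+6)+(a+b))))
Step 4: at LRL: (5+2) -> 7; overall: ((32+((5+2)+(6*a)))*(((b+y)+(7*5))*((8+6)+(a+b)))) -> ((32+(7+(6*a)))*(((b+y)+(7*5))*((8+6)+(a+b))))
Step 5: at RLR: (7*5) -> 35; overall: ((32+(7+(6*a)))*(((b+y)+(7*5))*((8+6)+(a+b)))) -> ((32+(7+(6*a)))*(((b+y)+35)*((8+6)+(a+b))))
Step 6: at RRL: (8+6) -> 14; overall: ((32+(7+(6*a)))*(((b+y)+35)*((8+6)+(a+b)))) -> ((32+(7+(6*a)))*(((b+y)+35)*(14+(a+b))))
Fixed point: ((32+(7+(6*a)))*(((b+y)+35)*(14+(a+b))))

Answer: ((32+(7+(6*a)))*(((b+y)+35)*(14+(a+b))))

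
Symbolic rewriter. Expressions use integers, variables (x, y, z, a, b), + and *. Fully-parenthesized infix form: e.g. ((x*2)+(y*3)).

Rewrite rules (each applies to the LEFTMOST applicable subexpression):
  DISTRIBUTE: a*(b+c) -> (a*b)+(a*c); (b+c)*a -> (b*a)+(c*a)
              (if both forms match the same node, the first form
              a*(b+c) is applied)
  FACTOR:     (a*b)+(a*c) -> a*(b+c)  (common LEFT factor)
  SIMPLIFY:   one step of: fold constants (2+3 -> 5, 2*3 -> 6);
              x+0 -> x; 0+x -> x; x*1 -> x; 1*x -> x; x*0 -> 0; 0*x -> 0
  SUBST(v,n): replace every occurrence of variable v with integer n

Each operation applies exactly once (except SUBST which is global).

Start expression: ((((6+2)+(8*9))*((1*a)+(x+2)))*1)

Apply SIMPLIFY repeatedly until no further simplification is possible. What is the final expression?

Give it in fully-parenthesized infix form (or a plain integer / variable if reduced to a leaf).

Start: ((((6+2)+(8*9))*((1*a)+(x+2)))*1)
Step 1: at root: ((((6+2)+(8*9))*((1*a)+(x+2)))*1) -> (((6+2)+(8*9))*((1*a)+(x+2))); overall: ((((6+2)+(8*9))*((1*a)+(x+2)))*1) -> (((6+2)+(8*9))*((1*a)+(x+2)))
Step 2: at LL: (6+2) -> 8; overall: (((6+2)+(8*9))*((1*a)+(x+2))) -> ((8+(8*9))*((1*a)+(x+2)))
Step 3: at LR: (8*9) -> 72; overall: ((8+(8*9))*((1*a)+(x+2))) -> ((8+72)*((1*a)+(x+2)))
Step 4: at L: (8+72) -> 80; overall: ((8+72)*((1*a)+(x+2))) -> (80*((1*a)+(x+2)))
Step 5: at RL: (1*a) -> a; overall: (80*((1*a)+(x+2))) -> (80*(a+(x+2)))
Fixed point: (80*(a+(x+2)))

Answer: (80*(a+(x+2)))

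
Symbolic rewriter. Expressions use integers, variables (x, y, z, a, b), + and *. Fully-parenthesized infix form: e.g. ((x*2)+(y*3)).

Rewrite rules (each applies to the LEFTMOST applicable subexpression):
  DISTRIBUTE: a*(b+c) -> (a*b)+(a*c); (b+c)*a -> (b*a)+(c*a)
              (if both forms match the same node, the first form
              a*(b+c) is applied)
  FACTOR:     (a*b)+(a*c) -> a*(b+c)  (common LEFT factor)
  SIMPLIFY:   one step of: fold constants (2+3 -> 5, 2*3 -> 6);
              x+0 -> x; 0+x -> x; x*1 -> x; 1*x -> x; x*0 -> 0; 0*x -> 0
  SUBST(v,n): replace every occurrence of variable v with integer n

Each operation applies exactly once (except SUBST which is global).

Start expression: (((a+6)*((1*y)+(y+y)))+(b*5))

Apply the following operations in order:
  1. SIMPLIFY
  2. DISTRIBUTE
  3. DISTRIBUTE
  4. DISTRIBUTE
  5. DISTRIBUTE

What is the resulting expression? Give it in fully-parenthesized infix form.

Start: (((a+6)*((1*y)+(y+y)))+(b*5))
Apply SIMPLIFY at LRL (target: (1*y)): (((a+6)*((1*y)+(y+y)))+(b*5)) -> (((a+6)*(y+(y+y)))+(b*5))
Apply DISTRIBUTE at L (target: ((a+6)*(y+(y+y)))): (((a+6)*(y+(y+y)))+(b*5)) -> ((((a+6)*y)+((a+6)*(y+y)))+(b*5))
Apply DISTRIBUTE at LL (target: ((a+6)*y)): ((((a+6)*y)+((a+6)*(y+y)))+(b*5)) -> ((((a*y)+(6*y))+((a+6)*(y+y)))+(b*5))
Apply DISTRIBUTE at LR (target: ((a+6)*(y+y))): ((((a*y)+(6*y))+((a+6)*(y+y)))+(b*5)) -> ((((a*y)+(6*y))+(((a+6)*y)+((a+6)*y)))+(b*5))
Apply DISTRIBUTE at LRL (target: ((a+6)*y)): ((((a*y)+(6*y))+(((a+6)*y)+((a+6)*y)))+(b*5)) -> ((((a*y)+(6*y))+(((a*y)+(6*y))+((a+6)*y)))+(b*5))

Answer: ((((a*y)+(6*y))+(((a*y)+(6*y))+((a+6)*y)))+(b*5))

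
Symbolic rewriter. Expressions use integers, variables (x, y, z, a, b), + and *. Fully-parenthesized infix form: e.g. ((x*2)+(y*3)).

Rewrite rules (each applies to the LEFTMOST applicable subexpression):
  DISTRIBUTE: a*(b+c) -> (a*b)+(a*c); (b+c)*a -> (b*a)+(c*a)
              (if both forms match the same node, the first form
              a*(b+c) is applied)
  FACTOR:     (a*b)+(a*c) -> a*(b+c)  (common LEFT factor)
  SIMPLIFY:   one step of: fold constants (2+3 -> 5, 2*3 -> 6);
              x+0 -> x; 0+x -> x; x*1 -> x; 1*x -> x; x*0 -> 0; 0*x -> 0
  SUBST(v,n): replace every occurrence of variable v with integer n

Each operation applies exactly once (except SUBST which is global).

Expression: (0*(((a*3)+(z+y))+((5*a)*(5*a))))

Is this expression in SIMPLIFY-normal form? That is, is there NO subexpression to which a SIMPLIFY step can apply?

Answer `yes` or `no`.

Answer: no

Derivation:
Expression: (0*(((a*3)+(z+y))+((5*a)*(5*a))))
Scanning for simplifiable subexpressions (pre-order)...
  at root: (0*(((a*3)+(z+y))+((5*a)*(5*a)))) (SIMPLIFIABLE)
  at R: (((a*3)+(z+y))+((5*a)*(5*a))) (not simplifiable)
  at RL: ((a*3)+(z+y)) (not simplifiable)
  at RLL: (a*3) (not simplifiable)
  at RLR: (z+y) (not simplifiable)
  at RR: ((5*a)*(5*a)) (not simplifiable)
  at RRL: (5*a) (not simplifiable)
  at RRR: (5*a) (not simplifiable)
Found simplifiable subexpr at path root: (0*(((a*3)+(z+y))+((5*a)*(5*a))))
One SIMPLIFY step would give: 0
-> NOT in normal form.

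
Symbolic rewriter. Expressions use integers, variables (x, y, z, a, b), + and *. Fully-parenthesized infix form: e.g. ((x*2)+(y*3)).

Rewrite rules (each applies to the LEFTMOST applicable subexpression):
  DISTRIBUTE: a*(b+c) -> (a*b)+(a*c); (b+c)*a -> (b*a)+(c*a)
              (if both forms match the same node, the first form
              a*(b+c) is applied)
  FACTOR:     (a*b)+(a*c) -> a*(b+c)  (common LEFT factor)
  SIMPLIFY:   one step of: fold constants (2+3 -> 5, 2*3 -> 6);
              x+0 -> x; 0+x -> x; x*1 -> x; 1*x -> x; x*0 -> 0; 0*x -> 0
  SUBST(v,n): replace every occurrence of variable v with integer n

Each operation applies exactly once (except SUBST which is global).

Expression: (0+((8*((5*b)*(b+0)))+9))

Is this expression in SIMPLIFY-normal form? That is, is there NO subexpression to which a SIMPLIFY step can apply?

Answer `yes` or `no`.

Answer: no

Derivation:
Expression: (0+((8*((5*b)*(b+0)))+9))
Scanning for simplifiable subexpressions (pre-order)...
  at root: (0+((8*((5*b)*(b+0)))+9)) (SIMPLIFIABLE)
  at R: ((8*((5*b)*(b+0)))+9) (not simplifiable)
  at RL: (8*((5*b)*(b+0))) (not simplifiable)
  at RLR: ((5*b)*(b+0)) (not simplifiable)
  at RLRL: (5*b) (not simplifiable)
  at RLRR: (b+0) (SIMPLIFIABLE)
Found simplifiable subexpr at path root: (0+((8*((5*b)*(b+0)))+9))
One SIMPLIFY step would give: ((8*((5*b)*(b+0)))+9)
-> NOT in normal form.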